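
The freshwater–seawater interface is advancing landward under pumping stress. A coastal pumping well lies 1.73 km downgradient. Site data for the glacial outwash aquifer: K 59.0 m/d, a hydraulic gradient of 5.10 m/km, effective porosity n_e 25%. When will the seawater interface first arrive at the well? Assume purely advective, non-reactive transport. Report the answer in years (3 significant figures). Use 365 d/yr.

Darcy flux q = K·i = 59.0 × 0.0051 = 0.3009 m/d
v_s = q/n_e = 0.3009/0.25 = 1.204 m/d
L = 1.73 km = 1730 m
t = L / v = 1730 / 1.204 = 1437 d
   = 1437 / 365 = 3.94 yr

3.94 years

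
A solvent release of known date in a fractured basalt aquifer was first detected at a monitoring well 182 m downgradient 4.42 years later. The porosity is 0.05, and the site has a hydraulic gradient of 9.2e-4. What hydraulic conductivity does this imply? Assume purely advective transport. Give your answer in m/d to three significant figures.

6.13 m/d

t = 4.42 years = 1613 d
v = L / t = 182 / 1613 = 0.1128 m/d
K = v · n / i = 0.1128 × 0.05 / 9.2e-4 = 6.13 m/d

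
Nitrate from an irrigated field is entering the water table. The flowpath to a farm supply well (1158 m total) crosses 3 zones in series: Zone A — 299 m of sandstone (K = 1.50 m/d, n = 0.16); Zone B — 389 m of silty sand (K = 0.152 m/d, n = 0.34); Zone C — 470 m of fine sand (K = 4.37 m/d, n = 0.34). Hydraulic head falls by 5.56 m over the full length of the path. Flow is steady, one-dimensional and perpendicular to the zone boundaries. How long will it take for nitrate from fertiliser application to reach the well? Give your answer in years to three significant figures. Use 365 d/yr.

480 years

Continuity: the same q passes through each zone, so ΔH = q·Σ(L_j/K_j) — the zones act as resistances in series.
Σ(L/K) = 299/1.50 + 389/0.152 + 470/4.37 = 199.3 + 2559 + 107.6 = 2866 d
q = ΔH / Σ(L/K) = 5.56 / 2866 = 0.001940 m/d (same in every zone)
Zone A: v = q/n = 0.001940/0.16 = 0.01212 m/d → t_A = 299/0.01212 = 24660 d
Zone B: v = q/n = 0.001940/0.34 = 0.005706 m/d → t_B = 389/0.005706 = 68180 d
Zone C: v = q/n = 0.001940/0.34 = 0.005706 m/d → t_C = 470/0.005706 = 82370 d
Total t = 24660 + 68180 + 82370 = 175200 d
   = 175200 / 365 = 480 yr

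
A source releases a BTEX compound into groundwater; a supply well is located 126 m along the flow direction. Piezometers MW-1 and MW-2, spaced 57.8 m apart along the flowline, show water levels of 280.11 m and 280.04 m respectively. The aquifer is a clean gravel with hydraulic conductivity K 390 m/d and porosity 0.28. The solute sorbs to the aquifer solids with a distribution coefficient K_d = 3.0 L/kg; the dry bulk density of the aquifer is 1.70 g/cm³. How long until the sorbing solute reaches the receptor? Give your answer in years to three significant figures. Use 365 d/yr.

Hydraulic gradient i = (280.11 − 280.04) / 57.8 = 0.07 / 57.8 = 0.001211
Specific discharge q = 390 × 0.001211 = 0.4723 m/d
v = Ki/n = 390·0.001211/0.28 = 1.687 m/d
Retardation R = 1 + ρ_b·K_d/n = 1 + 1.70×3.0/0.28 = 19.21
Contaminant velocity v_c = v/R = 1.687/19.21 = 0.08779 m/d
t = L/v_c = 126/0.08779 = 1435 d
   = 1435/365 = 3.93 yr

3.93 years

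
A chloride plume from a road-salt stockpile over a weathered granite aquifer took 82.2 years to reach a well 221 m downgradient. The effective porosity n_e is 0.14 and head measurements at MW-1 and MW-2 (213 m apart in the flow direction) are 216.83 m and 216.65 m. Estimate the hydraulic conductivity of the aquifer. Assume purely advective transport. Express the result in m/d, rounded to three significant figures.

1.22 m/d

Hydraulic gradient i = (216.83 − 216.65) / 213 = 0.18 / 213 = 8.451e-4
t = 82.2 years = 30000 d
v = L / t = 221 / 30000 = 0.007366 m/d
K = v · n / i = 0.007366 × 0.14 / 8.451e-4 = 1.22 m/d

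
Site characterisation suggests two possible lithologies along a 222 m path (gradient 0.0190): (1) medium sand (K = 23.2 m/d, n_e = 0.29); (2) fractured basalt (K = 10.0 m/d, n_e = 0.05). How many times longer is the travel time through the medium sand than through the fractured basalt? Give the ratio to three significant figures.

Unit 1 (medium sand): v = 23.2×0.019/0.29 = 1.520 m/d, t = 222/1.520 = 146.1 d
Unit 2 (fractured basalt): v = 10.0×0.019/0.05 = 3.800 m/d, t = 222/3.800 = 58.42 d
t(medium sand) / t(fractured basalt) = 146.1/58.42 = 2.50

2.50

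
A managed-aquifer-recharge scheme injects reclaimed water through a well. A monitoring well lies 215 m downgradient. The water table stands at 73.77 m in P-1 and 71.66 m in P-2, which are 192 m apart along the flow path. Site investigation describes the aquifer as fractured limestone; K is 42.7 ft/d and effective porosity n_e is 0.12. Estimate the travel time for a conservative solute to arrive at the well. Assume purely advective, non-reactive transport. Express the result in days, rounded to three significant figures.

Hydraulic gradient i = (73.77 − 71.66) / 192 = 2.11 / 192 = 0.01099
K = 42.7 ft/d × 0.3048 = 13.01 m/d
q = Ki = 13.01 × 0.01099 = 0.1430 m/d
Average linear velocity = 0.1430 / 0.12 = 1.192 m/d
t = L / v = 215 / 1.192 = 180.4 d

180 days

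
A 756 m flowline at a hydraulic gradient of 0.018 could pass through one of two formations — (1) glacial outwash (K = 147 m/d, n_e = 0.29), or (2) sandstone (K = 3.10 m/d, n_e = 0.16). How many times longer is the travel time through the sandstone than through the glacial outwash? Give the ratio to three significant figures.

26.2

Unit 1 (glacial outwash): v = 147×0.018/0.29 = 9.124 m/d, t = 756/9.124 = 82.86 d
Unit 2 (sandstone): v = 3.10×0.018/0.16 = 0.3487 m/d, t = 756/0.3487 = 2168 d
t(sandstone) / t(glacial outwash) = 2168/82.86 = 26.2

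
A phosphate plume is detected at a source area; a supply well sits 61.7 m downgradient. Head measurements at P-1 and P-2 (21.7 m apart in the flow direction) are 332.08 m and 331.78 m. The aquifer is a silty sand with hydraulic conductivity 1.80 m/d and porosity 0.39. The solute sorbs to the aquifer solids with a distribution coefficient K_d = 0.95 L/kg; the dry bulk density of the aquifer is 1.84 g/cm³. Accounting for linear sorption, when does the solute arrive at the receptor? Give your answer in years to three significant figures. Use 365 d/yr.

Hydraulic gradient i = (332.08 − 331.78) / 21.7 = 0.30 / 21.7 = 0.01382
q = Ki = 1.80 × 0.01382 = 0.02488 m/d
Seepage velocity v = q / n = 0.02488 / 0.39 = 0.06381 m/d
Retardation R = 1 + ρ_b·K_d/n = 1 + 1.84×0.95/0.39 = 5.482
Contaminant velocity v_c = v/R = 0.06381/5.482 = 0.01164 m/d
t = L/v_c = 61.7/0.01164 = 5301 d
   = 5301/365 = 14.5 yr

14.5 years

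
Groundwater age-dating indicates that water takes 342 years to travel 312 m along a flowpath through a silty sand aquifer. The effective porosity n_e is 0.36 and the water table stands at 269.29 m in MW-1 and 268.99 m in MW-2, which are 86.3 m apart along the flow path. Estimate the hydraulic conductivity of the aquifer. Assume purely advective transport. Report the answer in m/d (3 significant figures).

Hydraulic gradient i = (269.29 − 268.99) / 86.3 = 0.30 / 86.3 = 0.003476
t = 342 years = 124800 d
v = L / t = 312 / 124800 = 0.002499 m/d
K = v · n / i = 0.002499 × 0.36 / 0.003476 = 0.259 m/d

0.259 m/d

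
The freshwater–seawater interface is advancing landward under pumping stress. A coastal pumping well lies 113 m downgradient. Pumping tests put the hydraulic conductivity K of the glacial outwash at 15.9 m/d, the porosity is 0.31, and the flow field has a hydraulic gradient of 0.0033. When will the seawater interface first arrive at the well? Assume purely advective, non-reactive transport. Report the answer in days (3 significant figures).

Darcy flux q = K·i = 15.9 × 0.0033 = 0.05247 m/d
v_s = q/n_e = 0.05247/0.31 = 0.1693 m/d
t = L / v = 113 / 0.1693 = 667.6 d

668 days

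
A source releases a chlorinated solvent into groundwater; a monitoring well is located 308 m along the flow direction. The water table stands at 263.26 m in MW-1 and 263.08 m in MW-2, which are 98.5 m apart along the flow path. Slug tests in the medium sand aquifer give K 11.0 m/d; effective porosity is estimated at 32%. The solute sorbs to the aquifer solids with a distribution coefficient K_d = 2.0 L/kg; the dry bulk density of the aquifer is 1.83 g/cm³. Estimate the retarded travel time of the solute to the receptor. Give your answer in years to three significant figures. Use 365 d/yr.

Hydraulic gradient i = (263.26 − 263.08) / 98.5 = 0.18 / 98.5 = 0.001827
q = Ki = 11.0 × 0.001827 = 0.02010 m/d
v_s = q/n_e = 0.02010/0.32 = 0.06282 m/d
Retardation R = 1 + ρ_b·K_d/n = 1 + 1.83×2.0/0.32 = 12.44
Contaminant velocity v_c = v/R = 0.06282/12.44 = 0.005051 m/d
t = L/v_c = 308/0.005051 = 60980 d
   = 60980/365 = 167 yr

167 years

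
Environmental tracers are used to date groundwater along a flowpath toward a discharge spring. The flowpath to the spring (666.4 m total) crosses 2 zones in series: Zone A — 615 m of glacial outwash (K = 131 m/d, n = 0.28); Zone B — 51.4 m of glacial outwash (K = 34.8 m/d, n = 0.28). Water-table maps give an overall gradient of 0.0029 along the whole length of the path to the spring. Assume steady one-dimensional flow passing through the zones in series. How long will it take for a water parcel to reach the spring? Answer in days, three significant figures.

Steady 1-D flow in series ⇒ the Darcy flux q is identical in every zone and the zone head losses add (resistances L/K in series).
Σ(L/K) = 615/131 + 51.4/34.8 = 4.695 + 1.477 = 6.172 d
K_eq = L_total / Σ(L/K) = 666.4 / 6.172 = 108.0 m/d
q = K_eq · i = 108.0 × 0.0029 = 0.3131 m/d (same in every zone)
Zone A: v = q/n = 0.3131/0.28 = 1.118 m/d → t_A = 615/1.118 = 549.9 d
Zone B: v = q/n = 0.3131/0.28 = 1.118 m/d → t_B = 51.4/1.118 = 45.96 d
Total t = 549.9 + 45.96 = 595.9 d

596 days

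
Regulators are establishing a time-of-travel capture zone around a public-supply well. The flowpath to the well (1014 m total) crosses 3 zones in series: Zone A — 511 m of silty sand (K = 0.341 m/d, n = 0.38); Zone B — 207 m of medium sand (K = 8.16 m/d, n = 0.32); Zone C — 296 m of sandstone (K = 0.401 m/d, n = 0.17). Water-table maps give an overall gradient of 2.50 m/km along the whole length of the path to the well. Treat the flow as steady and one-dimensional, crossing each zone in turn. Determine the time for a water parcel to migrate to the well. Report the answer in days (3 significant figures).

277000 days

For zones in series the flux q is common to all zones; the equivalent conductivity is the harmonic (thickness-weighted) mean, K_eq = L_total / Σ(L_j/K_j).
Σ(L/K) = 511/0.341 + 207/8.16 + 296/0.401 = 1499 + 25.37 + 738.2 = 2262 d
K_eq = L_total / Σ(L/K) = 1014 / 2262 = 0.4483 m/d
q = K_eq · i = 0.4483 × 0.0025 = 0.001121 m/d (same in every zone)
Zone A: v = q/n = 0.001121/0.38 = 0.002949 m/d → t_A = 511/0.002949 = 173300 d
Zone B: v = q/n = 0.001121/0.32 = 0.003502 m/d → t_B = 207/0.003502 = 59110 d
Zone C: v = q/n = 0.001121/0.17 = 0.006592 m/d → t_C = 296/0.006592 = 44900 d
Total t = 173300 + 59110 + 44900 = 277300 d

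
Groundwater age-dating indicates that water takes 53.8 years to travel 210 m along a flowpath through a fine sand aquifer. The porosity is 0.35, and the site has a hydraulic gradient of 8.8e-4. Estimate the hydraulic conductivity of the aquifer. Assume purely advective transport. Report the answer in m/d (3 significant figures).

t = 53.8 years = 19640 d
v = L / t = 210 / 19640 = 0.01069 m/d
K = v · n / i = 0.01069 × 0.35 / 8.8e-4 = 4.25 m/d

4.25 m/d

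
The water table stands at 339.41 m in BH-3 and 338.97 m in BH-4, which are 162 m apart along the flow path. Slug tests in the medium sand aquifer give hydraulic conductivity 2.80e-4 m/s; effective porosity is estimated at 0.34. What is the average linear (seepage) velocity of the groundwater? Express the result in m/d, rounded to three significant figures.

0.193 m/d

Hydraulic gradient i = (339.41 − 338.97) / 162 = 0.44 / 162 = 0.002716
K = 2.80e-4 m/s × 86400 s/d = 24.19 m/d
Specific discharge q = 24.19 × 0.002716 = 0.06571 m/d
v = Ki/n = 24.19·0.002716/0.34 = 0.1933 m/d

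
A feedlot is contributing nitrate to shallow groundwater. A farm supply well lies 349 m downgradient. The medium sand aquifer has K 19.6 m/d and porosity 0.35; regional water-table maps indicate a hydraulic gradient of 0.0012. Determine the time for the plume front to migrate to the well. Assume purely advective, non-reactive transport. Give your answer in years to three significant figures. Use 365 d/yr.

14.2 years

Darcy flux q = K·i = 19.6 × 0.0012 = 0.02352 m/d
v = Ki/n = 19.6·0.0012/0.35 = 0.06720 m/d
t = L / v = 349 / 0.06720 = 5193 d
   = 5193 / 365 = 14.2 yr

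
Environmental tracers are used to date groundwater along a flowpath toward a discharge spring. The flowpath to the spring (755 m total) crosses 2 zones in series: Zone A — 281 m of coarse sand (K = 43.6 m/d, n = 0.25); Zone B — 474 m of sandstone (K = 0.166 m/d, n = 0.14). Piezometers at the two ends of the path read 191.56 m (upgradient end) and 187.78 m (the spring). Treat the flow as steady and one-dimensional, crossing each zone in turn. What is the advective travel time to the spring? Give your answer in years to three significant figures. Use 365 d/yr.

283 years

Total head drop ΔH = 191.56 − 187.78 = 3.78 m
Continuity: the same q passes through each zone, so ΔH = q·Σ(L_j/K_j) — the zones act as resistances in series.
Σ(L/K) = 281/43.6 + 474/0.166 = 6.445 + 2855 = 2862 d
q = ΔH / Σ(L/K) = 3.78 / 2862 = 0.001321 m/d (same in every zone)
Zone A: v = q/n = 0.001321/0.25 = 0.005283 m/d → t_A = 281/0.005283 = 53190 d
Zone B: v = q/n = 0.001321/0.14 = 0.009434 m/d → t_B = 474/0.009434 = 50240 d
Total t = 53190 + 50240 = 103400 d
   = 103400 / 365 = 283 yr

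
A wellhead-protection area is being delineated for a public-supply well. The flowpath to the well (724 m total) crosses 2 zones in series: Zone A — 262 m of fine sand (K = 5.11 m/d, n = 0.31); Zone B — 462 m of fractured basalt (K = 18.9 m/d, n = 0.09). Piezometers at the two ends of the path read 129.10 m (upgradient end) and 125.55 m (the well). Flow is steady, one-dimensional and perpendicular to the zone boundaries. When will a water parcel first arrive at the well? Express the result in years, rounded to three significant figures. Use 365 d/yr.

7.18 years

Total head drop ΔH = 129.10 − 125.55 = 3.55 m
Steady 1-D flow in series ⇒ the Darcy flux q is identical in every zone and the zone head losses add (resistances L/K in series).
Σ(L/K) = 262/5.11 + 462/18.9 = 51.27 + 24.44 = 75.72 d
q = ΔH / Σ(L/K) = 3.55 / 75.72 = 0.04689 m/d (same in every zone)
Zone A: v = q/n = 0.04689/0.31 = 0.1512 m/d → t_A = 262/0.1512 = 1732 d
Zone B: v = q/n = 0.04689/0.09 = 0.5209 m/d → t_B = 462/0.5209 = 886.8 d
Total t = 1732 + 886.8 = 2619 d
   = 2619 / 365 = 7.18 yr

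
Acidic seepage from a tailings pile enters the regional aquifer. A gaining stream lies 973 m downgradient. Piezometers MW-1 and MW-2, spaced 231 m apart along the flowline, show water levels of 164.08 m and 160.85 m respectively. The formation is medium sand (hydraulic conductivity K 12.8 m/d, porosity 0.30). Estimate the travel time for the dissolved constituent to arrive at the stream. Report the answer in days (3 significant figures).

1630 days

Hydraulic gradient i = (164.08 − 160.85) / 231 = 3.23 / 231 = 0.01398
q = Ki = 12.8 × 0.01398 = 0.1790 m/d
Seepage velocity v = q / n = 0.1790 / 0.30 = 0.5966 m/d
t = L / v = 973 / 0.5966 = 1631 d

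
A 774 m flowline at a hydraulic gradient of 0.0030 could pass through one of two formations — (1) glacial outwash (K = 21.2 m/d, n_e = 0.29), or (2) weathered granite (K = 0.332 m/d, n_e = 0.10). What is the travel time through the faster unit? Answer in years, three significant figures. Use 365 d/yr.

9.67 years

Unit 1 (glacial outwash): v = 21.2×0.0030/0.29 = 0.2193 m/d, t = 774/0.2193 = 3529 d
Unit 2 (weathered granite): v = 0.332×0.0030/0.10 = 0.009960 m/d, t = 774/0.009960 = 77710 d
Faster: 3529 d / 365 = 9.67 yr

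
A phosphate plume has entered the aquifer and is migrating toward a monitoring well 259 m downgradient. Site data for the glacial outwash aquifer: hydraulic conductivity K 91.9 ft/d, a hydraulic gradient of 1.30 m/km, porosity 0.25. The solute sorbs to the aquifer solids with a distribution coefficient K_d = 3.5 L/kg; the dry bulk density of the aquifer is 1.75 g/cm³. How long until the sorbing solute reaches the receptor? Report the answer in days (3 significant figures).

K = 91.9 ft/d × 0.3048 = 28.01 m/d
Darcy flux q = K·i = 28.01 × 0.0013 = 0.03641 m/d
v_s = q/n_e = 0.03641/0.25 = 0.1457 m/d
Retardation R = 1 + ρ_b·K_d/n = 1 + 1.75×3.5/0.25 = 25.50
Contaminant velocity v_c = v/R = 0.1457/25.50 = 0.005712 m/d
t = L/v_c = 259/0.005712 = 45340 d

45300 days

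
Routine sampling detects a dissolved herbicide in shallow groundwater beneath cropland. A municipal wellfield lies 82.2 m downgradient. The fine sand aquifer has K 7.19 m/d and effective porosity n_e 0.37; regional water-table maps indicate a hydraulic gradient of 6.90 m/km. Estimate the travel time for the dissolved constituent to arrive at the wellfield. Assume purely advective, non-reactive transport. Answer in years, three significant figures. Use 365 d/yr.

1.68 years

Specific discharge q = 7.19 × 0.0069 = 0.04961 m/d
Average linear velocity = 0.04961 / 0.37 = 0.1341 m/d
t = L / v = 82.2 / 0.1341 = 613.0 d
   = 613.0 / 365 = 1.68 yr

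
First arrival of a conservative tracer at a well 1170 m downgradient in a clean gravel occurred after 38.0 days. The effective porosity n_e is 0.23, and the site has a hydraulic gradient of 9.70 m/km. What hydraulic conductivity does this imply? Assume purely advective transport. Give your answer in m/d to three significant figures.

v = L / t = 1170 / 38.0 = 30.79 m/d
K = v · n / i = 30.79 × 0.23 / 0.0097 = 730 m/d

730 m/d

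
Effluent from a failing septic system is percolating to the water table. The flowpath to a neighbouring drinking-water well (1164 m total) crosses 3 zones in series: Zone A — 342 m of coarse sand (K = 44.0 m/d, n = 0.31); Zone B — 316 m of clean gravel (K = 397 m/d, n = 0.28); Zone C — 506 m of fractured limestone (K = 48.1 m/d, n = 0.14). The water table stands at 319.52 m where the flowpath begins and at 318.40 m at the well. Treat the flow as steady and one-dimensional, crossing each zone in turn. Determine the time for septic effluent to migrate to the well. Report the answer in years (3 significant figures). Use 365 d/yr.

Total head drop ΔH = 319.52 − 318.40 = 1.12 m
Continuity: the same q passes through each zone, so ΔH = q·Σ(L_j/K_j) — the zones act as resistances in series.
Σ(L/K) = 342/44.0 + 316/397 + 506/48.1 = 7.773 + 0.7960 + 10.52 = 19.09 d
q = ΔH / Σ(L/K) = 1.12 / 19.09 = 0.05867 m/d (same in every zone)
Zone A: v = q/n = 0.05867/0.31 = 0.1893 m/d → t_A = 342/0.1893 = 1807 d
Zone B: v = q/n = 0.05867/0.28 = 0.2096 m/d → t_B = 316/0.2096 = 1508 d
Zone C: v = q/n = 0.05867/0.14 = 0.4191 m/d → t_C = 506/0.4191 = 1207 d
Total t = 1807 + 1508 + 1207 = 4522 d
   = 4522 / 365 = 12.4 yr

12.4 years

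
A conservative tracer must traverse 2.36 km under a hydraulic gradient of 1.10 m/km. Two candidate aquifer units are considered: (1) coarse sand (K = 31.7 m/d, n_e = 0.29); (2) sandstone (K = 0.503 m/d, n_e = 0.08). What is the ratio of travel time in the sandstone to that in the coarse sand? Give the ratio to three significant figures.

17.4

Unit 1 (coarse sand): v = 31.7×0.0011/0.29 = 0.1202 m/d, t = 2360/0.1202 = 19630 d
Unit 2 (sandstone): v = 0.503×0.0011/0.08 = 0.006916 m/d, t = 2360/0.006916 = 341200 d
t(sandstone) / t(coarse sand) = 341200/19630 = 17.4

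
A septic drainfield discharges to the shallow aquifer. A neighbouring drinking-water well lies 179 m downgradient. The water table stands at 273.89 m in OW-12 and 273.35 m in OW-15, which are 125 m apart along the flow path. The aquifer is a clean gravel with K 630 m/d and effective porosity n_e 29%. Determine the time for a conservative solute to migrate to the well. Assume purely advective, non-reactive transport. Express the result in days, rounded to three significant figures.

19.1 days

Hydraulic gradient i = (273.89 − 273.35) / 125 = 0.54 / 125 = 0.004320
q = Ki = 630 × 0.004320 = 2.722 m/d
v_s = q/n_e = 2.722/0.29 = 9.385 m/d
t = L / v = 179 / 9.385 = 19.07 d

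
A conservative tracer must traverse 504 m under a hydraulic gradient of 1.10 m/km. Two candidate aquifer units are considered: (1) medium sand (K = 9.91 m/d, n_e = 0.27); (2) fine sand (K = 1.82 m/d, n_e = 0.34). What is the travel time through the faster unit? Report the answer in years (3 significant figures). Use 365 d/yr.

Unit 1 (medium sand): v = 9.91×0.0011/0.27 = 0.04037 m/d, t = 504/0.04037 = 12480 d
Unit 2 (fine sand): v = 1.82×0.0011/0.34 = 0.005888 m/d, t = 504/0.005888 = 85590 d
Faster: 12480 d / 365 = 34.2 yr

34.2 years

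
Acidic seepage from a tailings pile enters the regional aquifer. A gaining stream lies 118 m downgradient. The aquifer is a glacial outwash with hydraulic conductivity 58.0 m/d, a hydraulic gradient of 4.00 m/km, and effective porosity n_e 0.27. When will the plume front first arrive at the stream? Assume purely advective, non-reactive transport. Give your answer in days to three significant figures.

Specific discharge q = 58.0 × 0.0040 = 0.2320 m/d
Seepage velocity v = q / n = 0.2320 / 0.27 = 0.8593 m/d
t = L / v = 118 / 0.8593 = 137.3 d

137 days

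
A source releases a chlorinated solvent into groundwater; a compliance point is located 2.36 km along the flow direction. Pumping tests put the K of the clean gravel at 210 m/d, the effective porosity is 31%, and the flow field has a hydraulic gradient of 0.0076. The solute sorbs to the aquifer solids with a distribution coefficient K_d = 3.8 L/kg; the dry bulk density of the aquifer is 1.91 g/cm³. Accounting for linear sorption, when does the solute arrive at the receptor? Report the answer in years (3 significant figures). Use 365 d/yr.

q = Ki = 210 × 0.0076 = 1.596 m/d
v_s = q/n_e = 1.596/0.31 = 5.148 m/d
Retardation R = 1 + ρ_b·K_d/n = 1 + 1.91×3.8/0.31 = 24.41
Contaminant velocity v_c = v/R = 5.148/24.41 = 0.2109 m/d
L = 2.36 km = 2360 m
t = L/v_c = 2360/0.2109 = 11190 d
   = 11190/365 = 30.7 yr

30.7 years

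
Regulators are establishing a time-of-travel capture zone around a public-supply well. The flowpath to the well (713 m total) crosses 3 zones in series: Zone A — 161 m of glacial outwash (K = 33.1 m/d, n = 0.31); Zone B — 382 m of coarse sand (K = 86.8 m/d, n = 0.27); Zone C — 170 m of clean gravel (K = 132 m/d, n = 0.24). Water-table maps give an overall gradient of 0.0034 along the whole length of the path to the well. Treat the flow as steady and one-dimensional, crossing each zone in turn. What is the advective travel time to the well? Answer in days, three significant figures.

844 days

Continuity: the same q passes through each zone, so ΔH = q·Σ(L_j/K_j) — the zones act as resistances in series.
Σ(L/K) = 161/33.1 + 382/86.8 + 170/132 = 4.864 + 4.401 + 1.288 = 10.55 d
K_eq = L_total / Σ(L/K) = 713 / 10.55 = 67.56 m/d
q = K_eq · i = 67.56 × 0.0034 = 0.2297 m/d (same in every zone)
Zone A: v = q/n = 0.2297/0.31 = 0.7410 m/d → t_A = 161/0.7410 = 217.3 d
Zone B: v = q/n = 0.2297/0.27 = 0.8508 m/d → t_B = 382/0.8508 = 449.0 d
Zone C: v = q/n = 0.2297/0.24 = 0.9572 m/d → t_C = 170/0.9572 = 177.6 d
Total t = 217.3 + 449.0 + 177.6 = 843.9 d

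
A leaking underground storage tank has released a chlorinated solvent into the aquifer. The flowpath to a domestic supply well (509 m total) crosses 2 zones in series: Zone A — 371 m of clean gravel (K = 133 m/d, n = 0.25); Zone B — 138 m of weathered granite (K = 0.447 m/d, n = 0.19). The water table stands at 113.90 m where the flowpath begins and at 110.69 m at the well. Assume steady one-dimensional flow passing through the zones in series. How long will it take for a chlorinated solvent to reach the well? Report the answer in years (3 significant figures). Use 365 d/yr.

Total head drop ΔH = 113.90 − 110.69 = 3.21 m
Continuity: the same q passes through each zone, so ΔH = q·Σ(L_j/K_j) — the zones act as resistances in series.
Σ(L/K) = 371/133 + 138/0.447 = 2.789 + 308.7 = 311.5 d
q = ΔH / Σ(L/K) = 3.21 / 311.5 = 0.01030 m/d (same in every zone)
Zone A: v = q/n = 0.01030/0.25 = 0.04122 m/d → t_A = 371/0.04122 = 9001 d
Zone B: v = q/n = 0.01030/0.19 = 0.05423 m/d → t_B = 138/0.05423 = 2545 d
Total t = 9001 + 2545 = 11550 d
   = 11550 / 365 = 31.6 yr

31.6 years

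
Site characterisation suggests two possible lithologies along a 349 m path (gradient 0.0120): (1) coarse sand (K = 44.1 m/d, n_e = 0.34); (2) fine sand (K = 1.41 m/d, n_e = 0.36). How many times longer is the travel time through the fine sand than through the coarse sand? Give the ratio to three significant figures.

Unit 1 (coarse sand): v = 44.1×0.012/0.34 = 1.556 m/d, t = 349/1.556 = 224.2 d
Unit 2 (fine sand): v = 1.41×0.012/0.36 = 0.04700 m/d, t = 349/0.04700 = 7426 d
t(fine sand) / t(coarse sand) = 7426/224.2 = 33.1

33.1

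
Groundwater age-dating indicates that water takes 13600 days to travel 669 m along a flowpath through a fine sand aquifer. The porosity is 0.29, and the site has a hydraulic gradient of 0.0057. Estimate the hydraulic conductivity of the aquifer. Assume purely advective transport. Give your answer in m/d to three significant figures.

v = L / t = 669 / 13600 = 0.04919 m/d
K = v · n / i = 0.04919 × 0.29 / 0.0057 = 2.50 m/d

2.50 m/d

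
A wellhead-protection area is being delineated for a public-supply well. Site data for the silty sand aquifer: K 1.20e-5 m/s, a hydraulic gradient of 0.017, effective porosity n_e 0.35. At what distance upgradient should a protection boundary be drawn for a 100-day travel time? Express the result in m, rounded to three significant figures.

K = 1.20e-5 m/s × 86400 s/d = 1.037 m/d
q = Ki = 1.037 × 0.017 = 0.01763 m/d
Seepage velocity v = q / n = 0.01763 / 0.35 = 0.05036 m/d
L = v × T = 0.05036 × 100 = 5.036 m

5.04 m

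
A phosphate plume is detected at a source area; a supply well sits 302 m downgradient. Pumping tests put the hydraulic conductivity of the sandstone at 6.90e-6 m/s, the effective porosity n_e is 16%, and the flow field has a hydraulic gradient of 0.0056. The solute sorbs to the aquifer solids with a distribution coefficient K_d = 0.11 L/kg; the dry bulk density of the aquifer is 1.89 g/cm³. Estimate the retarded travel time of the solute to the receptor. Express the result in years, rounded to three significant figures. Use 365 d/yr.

91.2 years

K = 6.90e-6 m/s × 86400 s/d = 0.5962 m/d
Specific discharge q = 0.5962 × 0.0056 = 0.003338 m/d
v = Ki/n = 0.5962·0.0056/0.16 = 0.02087 m/d
Retardation R = 1 + ρ_b·K_d/n = 1 + 1.89×0.11/0.16 = 2.299
Contaminant velocity v_c = v/R = 0.02087/2.299 = 0.009074 m/d
t = L/v_c = 302/0.009074 = 33280 d
   = 33280/365 = 91.2 yr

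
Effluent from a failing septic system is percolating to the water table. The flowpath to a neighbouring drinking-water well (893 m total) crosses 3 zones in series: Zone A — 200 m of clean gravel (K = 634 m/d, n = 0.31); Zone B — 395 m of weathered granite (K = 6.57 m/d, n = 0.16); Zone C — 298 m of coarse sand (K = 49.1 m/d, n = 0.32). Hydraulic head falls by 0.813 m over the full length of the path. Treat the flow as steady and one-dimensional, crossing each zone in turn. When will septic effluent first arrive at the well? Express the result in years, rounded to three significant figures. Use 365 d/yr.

Steady 1-D flow in series ⇒ the Darcy flux q is identical in every zone and the zone head losses add (resistances L/K in series).
Σ(L/K) = 200/634 + 395/6.57 + 298/49.1 = 0.3155 + 60.12 + 6.069 = 66.51 d
q = ΔH / Σ(L/K) = 0.813 / 66.51 = 0.01222 m/d (same in every zone)
Zone A: v = q/n = 0.01222/0.31 = 0.03943 m/d → t_A = 200/0.03943 = 5072 d
Zone B: v = q/n = 0.01222/0.16 = 0.07640 m/d → t_B = 395/0.07640 = 5170 d
Zone C: v = q/n = 0.01222/0.32 = 0.03820 m/d → t_C = 298/0.03820 = 7801 d
Total t = 5072 + 5170 + 7801 = 18040 d
   = 18040 / 365 = 49.4 yr

49.4 years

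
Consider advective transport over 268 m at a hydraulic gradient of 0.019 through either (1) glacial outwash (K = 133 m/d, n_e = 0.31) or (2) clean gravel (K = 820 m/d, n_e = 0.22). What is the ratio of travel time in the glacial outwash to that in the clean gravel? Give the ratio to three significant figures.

8.69

Unit 1 (glacial outwash): v = 133×0.019/0.31 = 8.152 m/d, t = 268/8.152 = 32.88 d
Unit 2 (clean gravel): v = 820×0.019/0.22 = 70.82 m/d, t = 268/70.82 = 3.784 d
t(glacial outwash) / t(clean gravel) = 32.88/3.784 = 8.69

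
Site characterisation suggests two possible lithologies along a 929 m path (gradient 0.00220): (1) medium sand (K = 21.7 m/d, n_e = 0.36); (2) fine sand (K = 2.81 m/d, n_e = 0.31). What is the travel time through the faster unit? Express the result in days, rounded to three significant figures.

Unit 1 (medium sand): v = 21.7×0.0022/0.36 = 0.1326 m/d, t = 929/0.1326 = 7005 d
Unit 2 (fine sand): v = 2.81×0.0022/0.31 = 0.01994 m/d, t = 929/0.01994 = 46590 d
Faster unit: t = 7010 d

7010 days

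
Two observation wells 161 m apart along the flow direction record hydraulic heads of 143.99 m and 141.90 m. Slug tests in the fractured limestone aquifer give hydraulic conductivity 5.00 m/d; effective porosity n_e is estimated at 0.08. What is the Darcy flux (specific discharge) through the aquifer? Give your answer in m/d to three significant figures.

0.0649 m/d

Hydraulic gradient i = (143.99 − 141.90) / 161 = 2.09 / 161 = 0.01298
Specific discharge q = 5.00 × 0.01298 = 0.06491 m/d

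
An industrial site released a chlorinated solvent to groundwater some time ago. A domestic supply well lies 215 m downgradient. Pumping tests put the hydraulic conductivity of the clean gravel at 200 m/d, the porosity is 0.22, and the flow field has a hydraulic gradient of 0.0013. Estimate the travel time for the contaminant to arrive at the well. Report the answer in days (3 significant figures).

182 days

Darcy flux q = K·i = 200 × 0.0013 = 0.2600 m/d
Average linear velocity = 0.2600 / 0.22 = 1.182 m/d
t = L / v = 215 / 1.182 = 181.9 d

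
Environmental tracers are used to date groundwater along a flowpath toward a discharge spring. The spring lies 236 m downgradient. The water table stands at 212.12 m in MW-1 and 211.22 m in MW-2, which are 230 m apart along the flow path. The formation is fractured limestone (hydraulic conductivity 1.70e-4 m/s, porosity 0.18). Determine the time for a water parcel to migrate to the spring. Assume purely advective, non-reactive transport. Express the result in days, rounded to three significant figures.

739 days

Hydraulic gradient i = (212.12 − 211.22) / 230 = 0.90 / 230 = 0.003913
K = 1.70e-4 m/s × 86400 s/d = 14.69 m/d
Specific discharge q = 14.69 × 0.003913 = 0.05747 m/d
Seepage velocity v = q / n = 0.05747 / 0.18 = 0.3193 m/d
t = L / v = 236 / 0.3193 = 739.1 d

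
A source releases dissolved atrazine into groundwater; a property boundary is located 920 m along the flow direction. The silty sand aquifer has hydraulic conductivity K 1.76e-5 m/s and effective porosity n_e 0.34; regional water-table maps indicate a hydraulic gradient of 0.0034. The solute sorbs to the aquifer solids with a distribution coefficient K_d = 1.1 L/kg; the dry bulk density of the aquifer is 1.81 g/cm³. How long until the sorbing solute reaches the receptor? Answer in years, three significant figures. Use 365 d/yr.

1140 years

K = 1.76e-5 m/s × 86400 s/d = 1.521 m/d
Darcy flux q = K·i = 1.521 × 0.0034 = 0.005170 m/d
Average linear velocity = 0.005170 / 0.34 = 0.01521 m/d
Retardation R = 1 + ρ_b·K_d/n = 1 + 1.81×1.1/0.34 = 6.856
Contaminant velocity v_c = v/R = 0.01521/6.856 = 0.002218 m/d
t = L/v_c = 920/0.002218 = 414800 d
   = 414800/365 = 1140 yr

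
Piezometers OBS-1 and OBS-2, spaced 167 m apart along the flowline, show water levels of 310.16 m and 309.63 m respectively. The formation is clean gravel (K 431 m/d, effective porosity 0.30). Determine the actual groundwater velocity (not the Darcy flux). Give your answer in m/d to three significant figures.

4.56 m/d

Hydraulic gradient i = (310.16 − 309.63) / 167 = 0.53 / 167 = 0.003174
Specific discharge q = 431 × 0.003174 = 1.368 m/d
Seepage velocity v = q / n = 1.368 / 0.30 = 4.559 m/d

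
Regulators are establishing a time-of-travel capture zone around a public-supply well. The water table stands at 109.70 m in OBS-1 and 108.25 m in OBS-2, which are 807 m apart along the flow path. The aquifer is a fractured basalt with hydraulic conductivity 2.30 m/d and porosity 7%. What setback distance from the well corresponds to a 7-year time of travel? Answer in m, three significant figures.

151 m

Hydraulic gradient i = (109.70 − 108.25) / 807 = 1.45 / 807 = 0.001797
Darcy flux q = K·i = 2.30 × 0.001797 = 0.004133 m/d
v_s = q/n_e = 0.004133/0.07 = 0.05904 m/d
T = 7 yr × 365 = 2555 d
L = v × T = 0.05904 × 2555 = 150.8 m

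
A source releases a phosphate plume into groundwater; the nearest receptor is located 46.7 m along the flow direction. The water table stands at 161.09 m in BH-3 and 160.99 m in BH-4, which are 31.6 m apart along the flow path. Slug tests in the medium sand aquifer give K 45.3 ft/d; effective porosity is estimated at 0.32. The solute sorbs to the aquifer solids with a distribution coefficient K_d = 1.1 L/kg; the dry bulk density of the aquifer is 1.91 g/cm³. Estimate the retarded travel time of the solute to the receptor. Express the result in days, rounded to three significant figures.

2590 days

Hydraulic gradient i = (161.09 − 160.99) / 31.6 = 0.10 / 31.6 = 0.003165
K = 45.3 ft/d × 0.3048 = 13.81 m/d
q = Ki = 13.81 × 0.003165 = 0.04369 m/d
v = Ki/n = 13.81·0.003165/0.32 = 0.1365 m/d
Retardation R = 1 + ρ_b·K_d/n = 1 + 1.91×1.1/0.32 = 7.566
Contaminant velocity v_c = v/R = 0.1365/7.566 = 0.01805 m/d
t = L/v_c = 46.7/0.01805 = 2588 d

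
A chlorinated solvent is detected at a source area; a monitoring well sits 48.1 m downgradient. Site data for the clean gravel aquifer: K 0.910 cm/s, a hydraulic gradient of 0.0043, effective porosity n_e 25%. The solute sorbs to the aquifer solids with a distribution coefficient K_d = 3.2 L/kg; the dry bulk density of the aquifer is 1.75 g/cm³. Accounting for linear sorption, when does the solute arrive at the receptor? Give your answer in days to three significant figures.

83.2 days

K = 0.910 cm/s × 864 = 786.2 m/d
Darcy flux q = K·i = 786.2 × 0.0043 = 3.381 m/d
v_s = q/n_e = 3.381/0.25 = 13.52 m/d
Retardation R = 1 + ρ_b·K_d/n = 1 + 1.75×3.2/0.25 = 23.40
Contaminant velocity v_c = v/R = 13.52/23.40 = 0.5779 m/d
t = L/v_c = 48.1/0.5779 = 83.23 d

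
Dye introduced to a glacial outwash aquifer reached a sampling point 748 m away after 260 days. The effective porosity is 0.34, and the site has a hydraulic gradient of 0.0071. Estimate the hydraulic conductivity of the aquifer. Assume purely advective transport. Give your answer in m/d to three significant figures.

138 m/d

v = L / t = 748 / 260 = 2.877 m/d
K = v · n / i = 2.877 × 0.34 / 0.0071 = 138 m/d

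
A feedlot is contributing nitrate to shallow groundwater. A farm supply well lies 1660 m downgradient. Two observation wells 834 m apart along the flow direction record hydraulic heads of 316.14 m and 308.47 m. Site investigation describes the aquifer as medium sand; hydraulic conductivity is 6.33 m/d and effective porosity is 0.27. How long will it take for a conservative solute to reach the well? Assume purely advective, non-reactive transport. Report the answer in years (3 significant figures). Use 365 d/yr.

Hydraulic gradient i = (316.14 − 308.47) / 834 = 7.67 / 834 = 0.009197
Specific discharge q = 6.33 × 0.009197 = 0.05821 m/d
Seepage velocity v = q / n = 0.05821 / 0.27 = 0.2156 m/d
t = L / v = 1660 / 0.2156 = 7699 d
   = 7699 / 365 = 21.1 yr

21.1 years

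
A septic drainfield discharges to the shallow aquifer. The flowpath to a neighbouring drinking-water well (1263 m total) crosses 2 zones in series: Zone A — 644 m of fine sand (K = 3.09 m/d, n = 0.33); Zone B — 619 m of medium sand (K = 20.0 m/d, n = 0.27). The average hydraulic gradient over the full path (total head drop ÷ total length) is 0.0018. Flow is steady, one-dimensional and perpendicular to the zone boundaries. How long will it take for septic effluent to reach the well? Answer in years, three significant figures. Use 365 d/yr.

110 years

For zones in series the flux q is common to all zones; the equivalent conductivity is the harmonic (thickness-weighted) mean, K_eq = L_total / Σ(L_j/K_j).
Σ(L/K) = 644/3.09 + 619/20.0 = 208.4 + 30.95 = 239.4 d
K_eq = L_total / Σ(L/K) = 1263 / 239.4 = 5.276 m/d
q = K_eq · i = 5.276 × 0.0018 = 0.009498 m/d (same in every zone)
Zone A: v = q/n = 0.009498/0.33 = 0.02878 m/d → t_A = 644/0.02878 = 22380 d
Zone B: v = q/n = 0.009498/0.27 = 0.03518 m/d → t_B = 619/0.03518 = 17600 d
Total t = 22380 + 17600 = 39970 d
   = 39970 / 365 = 110 yr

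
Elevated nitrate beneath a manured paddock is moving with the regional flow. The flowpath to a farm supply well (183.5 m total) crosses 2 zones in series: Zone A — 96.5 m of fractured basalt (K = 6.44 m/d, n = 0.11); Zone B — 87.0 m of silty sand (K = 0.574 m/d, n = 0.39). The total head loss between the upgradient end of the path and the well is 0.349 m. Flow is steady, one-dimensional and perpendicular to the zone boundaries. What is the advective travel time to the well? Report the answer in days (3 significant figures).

Continuity: the same q passes through each zone, so ΔH = q·Σ(L_j/K_j) — the zones act as resistances in series.
Σ(L/K) = 96.5/6.44 + 87.0/0.574 = 14.98 + 151.6 = 166.6 d
q = ΔH / Σ(L/K) = 0.349 / 166.6 = 0.002095 m/d (same in every zone)
Zone A: v = q/n = 0.002095/0.11 = 0.01905 m/d → t_A = 96.5/0.01905 = 5066 d
Zone B: v = q/n = 0.002095/0.39 = 0.005373 m/d → t_B = 87.0/0.005373 = 16190 d
Total t = 5066 + 16190 = 21260 d

21300 days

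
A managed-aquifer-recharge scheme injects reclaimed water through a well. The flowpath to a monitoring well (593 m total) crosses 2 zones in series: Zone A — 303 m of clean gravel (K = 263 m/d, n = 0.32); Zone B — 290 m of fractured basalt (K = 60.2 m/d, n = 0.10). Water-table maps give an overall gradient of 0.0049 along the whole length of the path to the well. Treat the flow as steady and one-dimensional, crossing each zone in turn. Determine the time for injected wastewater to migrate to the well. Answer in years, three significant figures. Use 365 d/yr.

Steady 1-D flow in series ⇒ the Darcy flux q is identical in every zone and the zone head losses add (resistances L/K in series).
Σ(L/K) = 303/263 + 290/60.2 = 1.152 + 4.817 = 5.969 d
K_eq = L_total / Σ(L/K) = 593 / 5.969 = 99.34 m/d
q = K_eq · i = 99.34 × 0.0049 = 0.4868 m/d (same in every zone)
Zone A: v = q/n = 0.4868/0.32 = 1.521 m/d → t_A = 303/1.521 = 199.2 d
Zone B: v = q/n = 0.4868/0.10 = 4.868 m/d → t_B = 290/4.868 = 59.58 d
Total t = 199.2 + 59.58 = 258.8 d
   = 258.8 / 365 = 0.709 yr

0.709 years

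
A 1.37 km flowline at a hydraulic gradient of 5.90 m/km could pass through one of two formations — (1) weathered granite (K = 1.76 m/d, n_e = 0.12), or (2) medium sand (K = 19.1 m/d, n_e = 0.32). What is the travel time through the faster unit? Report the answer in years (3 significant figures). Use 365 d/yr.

10.7 years

Unit 1 (weathered granite): v = 1.76×0.0059/0.12 = 0.08653 m/d, t = 1370/0.08653 = 15830 d
Unit 2 (medium sand): v = 19.1×0.0059/0.32 = 0.3522 m/d, t = 1370/0.3522 = 3890 d
Faster: 3890 d / 365 = 10.7 yr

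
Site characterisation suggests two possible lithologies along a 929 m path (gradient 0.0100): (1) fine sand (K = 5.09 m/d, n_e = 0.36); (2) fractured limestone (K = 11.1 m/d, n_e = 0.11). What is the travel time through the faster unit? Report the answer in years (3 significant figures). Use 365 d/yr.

2.52 years

Unit 1 (fine sand): v = 5.09×0.010/0.36 = 0.1414 m/d, t = 929/0.1414 = 6571 d
Unit 2 (fractured limestone): v = 11.1×0.010/0.11 = 1.009 m/d, t = 929/1.009 = 920.6 d
Faster: 920.6 d / 365 = 2.52 yr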